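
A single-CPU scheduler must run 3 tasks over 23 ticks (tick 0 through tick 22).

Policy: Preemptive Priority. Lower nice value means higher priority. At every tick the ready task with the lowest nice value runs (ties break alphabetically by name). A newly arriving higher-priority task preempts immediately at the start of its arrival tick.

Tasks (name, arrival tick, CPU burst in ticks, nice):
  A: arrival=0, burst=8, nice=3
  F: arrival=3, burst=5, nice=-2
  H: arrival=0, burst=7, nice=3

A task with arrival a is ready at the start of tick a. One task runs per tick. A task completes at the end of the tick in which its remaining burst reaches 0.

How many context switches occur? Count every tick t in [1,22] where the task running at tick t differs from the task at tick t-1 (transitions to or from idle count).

t=0: ready={A,H} → run A
t=1: ready={A,H} → run A
t=2: ready={A,H} → run A
t=3: ready={A,F,H} → run F
t=4: ready={A,F,H} → run F
t=5: ready={A,F,H} → run F
t=6: ready={A,F,H} → run F
t=7: ready={A,F,H} → run F
t=8: ready={A,H} → run A
t=9: ready={A,H} → run A
t=10: ready={A,H} → run A
t=11: ready={A,H} → run A
t=12: ready={A,H} → run A
t=13: ready={H} → run H
t=14: ready={H} → run H
t=15: ready={H} → run H
t=16: ready={H} → run H
t=17: ready={H} → run H
t=18: ready={H} → run H
t=19: ready={H} → run H
t=20: (idle)
t=21: (idle)
t=22: (idle)

context switches = 4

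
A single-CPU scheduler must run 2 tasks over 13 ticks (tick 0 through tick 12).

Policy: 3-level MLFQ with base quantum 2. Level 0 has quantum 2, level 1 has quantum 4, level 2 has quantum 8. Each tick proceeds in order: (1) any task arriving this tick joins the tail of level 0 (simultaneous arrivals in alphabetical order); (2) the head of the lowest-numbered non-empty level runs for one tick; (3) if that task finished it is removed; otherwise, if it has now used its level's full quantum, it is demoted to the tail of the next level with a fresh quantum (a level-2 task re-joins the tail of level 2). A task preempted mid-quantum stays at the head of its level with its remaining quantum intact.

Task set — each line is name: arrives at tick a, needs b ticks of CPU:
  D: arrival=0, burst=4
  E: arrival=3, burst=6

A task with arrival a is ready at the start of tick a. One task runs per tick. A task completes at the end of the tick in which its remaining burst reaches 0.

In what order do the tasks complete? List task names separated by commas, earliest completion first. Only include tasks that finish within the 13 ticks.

completion order = D, E

t=0: L0/L1/L2 = D/-/- → run D
t=1: L0/L1/L2 = D/-/- → run D
t=2: L0/L1/L2 = -/D/- → run D
t=3: L0/L1/L2 = E/D/- → run E
t=4: L0/L1/L2 = E/D/- → run E
t=5: L0/L1/L2 = -/DE/- → run D
t=6: L0/L1/L2 = -/E/- → run E
t=7: L0/L1/L2 = -/E/- → run E
t=8: L0/L1/L2 = -/E/- → run E
t=9: L0/L1/L2 = -/E/- → run E
t=10: (idle)
t=11: (idle)
t=12: (idle)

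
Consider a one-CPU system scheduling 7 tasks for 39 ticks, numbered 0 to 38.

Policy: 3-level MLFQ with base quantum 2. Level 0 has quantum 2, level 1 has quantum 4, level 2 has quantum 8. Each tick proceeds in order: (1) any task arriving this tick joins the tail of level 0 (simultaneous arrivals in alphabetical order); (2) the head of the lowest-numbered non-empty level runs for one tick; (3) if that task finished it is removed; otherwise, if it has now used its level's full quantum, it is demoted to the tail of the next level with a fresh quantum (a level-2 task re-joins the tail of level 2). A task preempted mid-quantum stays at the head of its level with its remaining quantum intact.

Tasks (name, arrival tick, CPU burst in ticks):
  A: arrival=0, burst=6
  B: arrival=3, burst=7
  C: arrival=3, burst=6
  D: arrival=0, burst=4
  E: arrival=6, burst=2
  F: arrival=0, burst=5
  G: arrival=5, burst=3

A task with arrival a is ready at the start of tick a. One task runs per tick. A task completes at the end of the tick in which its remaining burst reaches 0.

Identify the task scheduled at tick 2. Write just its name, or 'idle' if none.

t=0: L0/L1/L2 = ADF/-/- → run A
t=1: L0/L1/L2 = ADF/-/- → run A
t=2: L0/L1/L2 = DF/A/- → run D
t=3: L0/L1/L2 = DFBC/A/- → run D
t=4: L0/L1/L2 = FBC/AD/- → run F
t=5: L0/L1/L2 = FBCG/AD/- → run F
t=6: L0/L1/L2 = BCGE/ADF/- → run B
t=7: L0/L1/L2 = BCGE/ADF/- → run B
t=8: L0/L1/L2 = CGE/ADFB/- → run C
t=9: L0/L1/L2 = CGE/ADFB/- → run C
t=10: L0/L1/L2 = GE/ADFBC/- → run G
t=11: L0/L1/L2 = GE/ADFBC/- → run G
t=12: L0/L1/L2 = E/ADFBCG/- → run E
t=13: L0/L1/L2 = E/ADFBCG/- → run E
t=14: L0/L1/L2 = -/ADFBCG/- → run A
t=15: L0/L1/L2 = -/ADFBCG/- → run A
t=16: L0/L1/L2 = -/ADFBCG/- → run A
t=17: L0/L1/L2 = -/ADFBCG/- → run A
t=18: L0/L1/L2 = -/DFBCG/- → run D
t=19: L0/L1/L2 = -/DFBCG/- → run D
t=20: L0/L1/L2 = -/FBCG/- → run F
t=21: L0/L1/L2 = -/FBCG/- → run F
t=22: L0/L1/L2 = -/FBCG/- → run F
t=23: L0/L1/L2 = -/BCG/- → run B
t=24: L0/L1/L2 = -/BCG/- → run B
t=25: L0/L1/L2 = -/BCG/- → run B
t=26: L0/L1/L2 = -/BCG/- → run B
t=27: L0/L1/L2 = -/CG/B → run C
t=28: L0/L1/L2 = -/CG/B → run C
t=29: L0/L1/L2 = -/CG/B → run C
t=30: L0/L1/L2 = -/CG/B → run C
t=31: L0/L1/L2 = -/G/B → run G
t=32: L0/L1/L2 = -/-/B → run B
t=33: (idle)
t=34: (idle)
t=35: (idle)
t=36: (idle)
t=37: (idle)
t=38: (idle)

running at tick 2 = D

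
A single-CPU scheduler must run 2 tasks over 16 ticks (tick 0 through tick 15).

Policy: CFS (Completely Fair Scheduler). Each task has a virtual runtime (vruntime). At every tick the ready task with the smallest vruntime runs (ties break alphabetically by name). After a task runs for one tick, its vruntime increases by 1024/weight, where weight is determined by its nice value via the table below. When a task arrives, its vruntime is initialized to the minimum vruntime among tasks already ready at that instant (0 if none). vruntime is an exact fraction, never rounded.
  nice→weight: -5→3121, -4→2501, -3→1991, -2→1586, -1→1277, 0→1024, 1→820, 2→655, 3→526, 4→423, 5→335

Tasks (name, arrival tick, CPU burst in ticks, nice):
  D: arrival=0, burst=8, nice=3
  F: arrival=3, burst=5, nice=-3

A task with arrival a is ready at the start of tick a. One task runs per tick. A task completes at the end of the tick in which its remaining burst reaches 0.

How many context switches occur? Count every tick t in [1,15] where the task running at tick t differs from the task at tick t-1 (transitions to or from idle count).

t=0: vr[D=0] → run D
t=1: vr[D=512/263] → run D
t=2: vr[D=1024/263] → run D
t=3: vr[D=1536/263 F=1536/263] → run D
t=4: vr[D=2048/263 F=1536/263] → run F
t=5: vr[D=2048/263 F=3327488/523633] → run F
t=6: vr[D=2048/263 F=3596800/523633] → run F
t=7: vr[D=2048/263 F=3866112/523633] → run F
t=8: vr[D=2048/263 F=4135424/523633] → run D
t=9: vr[D=2560/263 F=4135424/523633] → run F
t=10: vr[D=2560/263] → run D
t=11: vr[D=3072/263] → run D
t=12: vr[D=3584/263] → run D
t=13: (idle)
t=14: (idle)
t=15: (idle)

context switches = 5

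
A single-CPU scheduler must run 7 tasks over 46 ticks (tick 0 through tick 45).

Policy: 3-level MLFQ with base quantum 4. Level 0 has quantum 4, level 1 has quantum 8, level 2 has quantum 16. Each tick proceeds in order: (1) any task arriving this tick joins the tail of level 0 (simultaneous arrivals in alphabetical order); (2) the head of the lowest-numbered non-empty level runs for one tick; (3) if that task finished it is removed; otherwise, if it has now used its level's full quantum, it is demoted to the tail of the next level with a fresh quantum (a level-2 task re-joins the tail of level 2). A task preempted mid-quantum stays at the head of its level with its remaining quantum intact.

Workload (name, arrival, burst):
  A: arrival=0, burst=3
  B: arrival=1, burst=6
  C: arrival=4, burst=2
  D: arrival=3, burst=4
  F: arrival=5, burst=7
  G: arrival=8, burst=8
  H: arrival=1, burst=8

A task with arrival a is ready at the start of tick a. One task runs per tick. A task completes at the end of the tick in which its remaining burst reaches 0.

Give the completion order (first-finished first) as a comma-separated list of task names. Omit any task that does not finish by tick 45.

t=0: L0/L1/L2 = A/-/- → run A
t=1: L0/L1/L2 = ABH/-/- → run A
t=2: L0/L1/L2 = ABH/-/- → run A
t=3: L0/L1/L2 = BHD/-/- → run B
t=4: L0/L1/L2 = BHDC/-/- → run B
t=5: L0/L1/L2 = BHDCF/-/- → run B
t=6: L0/L1/L2 = BHDCF/-/- → run B
t=7: L0/L1/L2 = HDCF/B/- → run H
t=8: L0/L1/L2 = HDCFG/B/- → run H
t=9: L0/L1/L2 = HDCFG/B/- → run H
t=10: L0/L1/L2 = HDCFG/B/- → run H
t=11: L0/L1/L2 = DCFG/BH/- → run D
t=12: L0/L1/L2 = DCFG/BH/- → run D
t=13: L0/L1/L2 = DCFG/BH/- → run D
t=14: L0/L1/L2 = DCFG/BH/- → run D
t=15: L0/L1/L2 = CFG/BH/- → run C
t=16: L0/L1/L2 = CFG/BH/- → run C
t=17: L0/L1/L2 = FG/BH/- → run F
t=18: L0/L1/L2 = FG/BH/- → run F
t=19: L0/L1/L2 = FG/BH/- → run F
t=20: L0/L1/L2 = FG/BH/- → run F
t=21: L0/L1/L2 = G/BHF/- → run G
t=22: L0/L1/L2 = G/BHF/- → run G
t=23: L0/L1/L2 = G/BHF/- → run G
t=24: L0/L1/L2 = G/BHF/- → run G
t=25: L0/L1/L2 = -/BHFG/- → run B
t=26: L0/L1/L2 = -/BHFG/- → run B
t=27: L0/L1/L2 = -/HFG/- → run H
t=28: L0/L1/L2 = -/HFG/- → run H
t=29: L0/L1/L2 = -/HFG/- → run H
t=30: L0/L1/L2 = -/HFG/- → run H
t=31: L0/L1/L2 = -/FG/- → run F
t=32: L0/L1/L2 = -/FG/- → run F
t=33: L0/L1/L2 = -/FG/- → run F
t=34: L0/L1/L2 = -/G/- → run G
t=35: L0/L1/L2 = -/G/- → run G
t=36: L0/L1/L2 = -/G/- → run G
t=37: L0/L1/L2 = -/G/- → run G
t=38: (idle)
t=39: (idle)
t=40: (idle)
t=41: (idle)
t=42: (idle)
t=43: (idle)
t=44: (idle)
t=45: (idle)

completion order = A, D, C, B, H, F, G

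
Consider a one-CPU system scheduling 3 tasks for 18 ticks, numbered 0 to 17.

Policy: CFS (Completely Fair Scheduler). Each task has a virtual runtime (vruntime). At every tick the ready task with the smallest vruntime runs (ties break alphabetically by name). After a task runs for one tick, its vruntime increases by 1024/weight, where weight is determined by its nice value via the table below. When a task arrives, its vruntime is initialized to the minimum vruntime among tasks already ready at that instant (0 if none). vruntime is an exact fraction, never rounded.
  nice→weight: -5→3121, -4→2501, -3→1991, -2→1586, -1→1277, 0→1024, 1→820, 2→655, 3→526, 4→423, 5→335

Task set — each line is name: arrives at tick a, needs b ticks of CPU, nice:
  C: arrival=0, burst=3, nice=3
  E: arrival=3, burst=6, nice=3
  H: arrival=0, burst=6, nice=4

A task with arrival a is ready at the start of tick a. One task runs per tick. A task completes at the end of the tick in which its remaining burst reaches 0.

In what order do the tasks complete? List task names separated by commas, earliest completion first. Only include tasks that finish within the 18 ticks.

t=0: vr[C=0 H=0] → run C
t=1: vr[C=512/263 H=0] → run H
t=2: vr[C=512/263 H=1024/423] → run C
t=3: vr[C=1024/263 E=1024/423 H=1024/423] → run E
t=4: vr[C=1024/263 E=485888/111249 H=1024/423] → run H
t=5: vr[C=1024/263 E=485888/111249 H=2048/423] → run C
t=6: vr[E=485888/111249 H=2048/423] → run E
t=7: vr[E=702464/111249 H=2048/423] → run H
t=8: vr[E=702464/111249 H=1024/141] → run E
t=9: vr[E=919040/111249 H=1024/141] → run H
t=10: vr[E=919040/111249 H=4096/423] → run E
t=11: vr[E=1135616/111249 H=4096/423] → run H
t=12: vr[E=1135616/111249 H=5120/423] → run E
t=13: vr[E=1352192/111249 H=5120/423] → run H
t=14: vr[E=1352192/111249] → run E
t=15: (idle)
t=16: (idle)
t=17: (idle)

completion order = C, H, E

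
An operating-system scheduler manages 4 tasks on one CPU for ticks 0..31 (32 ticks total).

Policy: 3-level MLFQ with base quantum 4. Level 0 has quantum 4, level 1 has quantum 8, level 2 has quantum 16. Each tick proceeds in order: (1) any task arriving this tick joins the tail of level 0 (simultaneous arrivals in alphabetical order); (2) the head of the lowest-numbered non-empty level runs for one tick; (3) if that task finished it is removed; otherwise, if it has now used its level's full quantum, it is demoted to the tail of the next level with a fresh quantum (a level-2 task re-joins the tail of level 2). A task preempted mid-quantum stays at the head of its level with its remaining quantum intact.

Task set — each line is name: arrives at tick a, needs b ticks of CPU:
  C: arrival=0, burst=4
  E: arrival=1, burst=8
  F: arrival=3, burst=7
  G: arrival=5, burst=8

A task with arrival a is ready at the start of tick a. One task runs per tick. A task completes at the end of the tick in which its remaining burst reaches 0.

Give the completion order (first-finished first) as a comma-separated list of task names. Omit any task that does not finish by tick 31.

t=0: L0/L1/L2 = C/-/- → run C
t=1: L0/L1/L2 = CE/-/- → run C
t=2: L0/L1/L2 = CE/-/- → run C
t=3: L0/L1/L2 = CEF/-/- → run C
t=4: L0/L1/L2 = EF/-/- → run E
t=5: L0/L1/L2 = EFG/-/- → run E
t=6: L0/L1/L2 = EFG/-/- → run E
t=7: L0/L1/L2 = EFG/-/- → run E
t=8: L0/L1/L2 = FG/E/- → run F
t=9: L0/L1/L2 = FG/E/- → run F
t=10: L0/L1/L2 = FG/E/- → run F
t=11: L0/L1/L2 = FG/E/- → run F
t=12: L0/L1/L2 = G/EF/- → run G
t=13: L0/L1/L2 = G/EF/- → run G
t=14: L0/L1/L2 = G/EF/- → run G
t=15: L0/L1/L2 = G/EF/- → run G
t=16: L0/L1/L2 = -/EFG/- → run E
t=17: L0/L1/L2 = -/EFG/- → run E
t=18: L0/L1/L2 = -/EFG/- → run E
t=19: L0/L1/L2 = -/EFG/- → run E
t=20: L0/L1/L2 = -/FG/- → run F
t=21: L0/L1/L2 = -/FG/- → run F
t=22: L0/L1/L2 = -/FG/- → run F
t=23: L0/L1/L2 = -/G/- → run G
t=24: L0/L1/L2 = -/G/- → run G
t=25: L0/L1/L2 = -/G/- → run G
t=26: L0/L1/L2 = -/G/- → run G
t=27: (idle)
t=28: (idle)
t=29: (idle)
t=30: (idle)
t=31: (idle)

completion order = C, E, F, G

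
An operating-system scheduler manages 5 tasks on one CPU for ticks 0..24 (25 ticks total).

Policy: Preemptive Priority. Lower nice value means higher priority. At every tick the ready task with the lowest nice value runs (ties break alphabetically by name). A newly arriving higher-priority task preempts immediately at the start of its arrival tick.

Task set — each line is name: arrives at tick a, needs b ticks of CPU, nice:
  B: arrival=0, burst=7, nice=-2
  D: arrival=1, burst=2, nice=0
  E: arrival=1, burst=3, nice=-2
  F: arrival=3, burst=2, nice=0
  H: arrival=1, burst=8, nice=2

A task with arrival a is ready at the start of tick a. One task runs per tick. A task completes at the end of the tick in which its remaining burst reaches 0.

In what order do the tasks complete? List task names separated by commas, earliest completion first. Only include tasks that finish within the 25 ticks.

t=0: ready={B} → run B
t=1: ready={B,D,E,H} → run B
t=2: ready={B,D,E,H} → run B
t=3: ready={B,D,E,F,H} → run B
t=4: ready={B,D,E,F,H} → run B
t=5: ready={B,D,E,F,H} → run B
t=6: ready={B,D,E,F,H} → run B
t=7: ready={D,E,F,H} → run E
t=8: ready={D,E,F,H} → run E
t=9: ready={D,E,F,H} → run E
t=10: ready={D,F,H} → run D
t=11: ready={D,F,H} → run D
t=12: ready={F,H} → run F
t=13: ready={F,H} → run F
t=14: ready={H} → run H
t=15: ready={H} → run H
t=16: ready={H} → run H
t=17: ready={H} → run H
t=18: ready={H} → run H
t=19: ready={H} → run H
t=20: ready={H} → run H
t=21: ready={H} → run H
t=22: (idle)
t=23: (idle)
t=24: (idle)

completion order = B, E, D, F, H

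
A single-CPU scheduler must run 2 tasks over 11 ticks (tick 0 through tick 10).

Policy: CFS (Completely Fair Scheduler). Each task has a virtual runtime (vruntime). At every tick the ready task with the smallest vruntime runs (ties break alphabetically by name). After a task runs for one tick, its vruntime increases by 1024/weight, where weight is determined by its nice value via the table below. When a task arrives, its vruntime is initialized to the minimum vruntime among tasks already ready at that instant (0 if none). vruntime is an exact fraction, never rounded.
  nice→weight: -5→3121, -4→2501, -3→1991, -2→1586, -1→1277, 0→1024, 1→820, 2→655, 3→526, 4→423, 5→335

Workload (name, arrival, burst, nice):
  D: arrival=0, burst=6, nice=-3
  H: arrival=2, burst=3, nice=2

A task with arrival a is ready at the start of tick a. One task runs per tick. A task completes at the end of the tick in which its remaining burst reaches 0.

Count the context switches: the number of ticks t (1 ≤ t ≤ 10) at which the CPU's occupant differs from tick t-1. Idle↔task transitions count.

context switches = 4

t=0: vr[D=0] → run D
t=1: vr[D=1024/1991] → run D
t=2: vr[D=2048/1991 H=2048/1991] → run D
t=3: vr[D=3072/1991 H=2048/1991] → run H
t=4: vr[D=3072/1991 H=3380224/1304105] → run D
t=5: vr[D=4096/1991 H=3380224/1304105] → run D
t=6: vr[D=5120/1991 H=3380224/1304105] → run D
t=7: vr[H=3380224/1304105] → run H
t=8: vr[H=5419008/1304105] → run H
t=9: (idle)
t=10: (idle)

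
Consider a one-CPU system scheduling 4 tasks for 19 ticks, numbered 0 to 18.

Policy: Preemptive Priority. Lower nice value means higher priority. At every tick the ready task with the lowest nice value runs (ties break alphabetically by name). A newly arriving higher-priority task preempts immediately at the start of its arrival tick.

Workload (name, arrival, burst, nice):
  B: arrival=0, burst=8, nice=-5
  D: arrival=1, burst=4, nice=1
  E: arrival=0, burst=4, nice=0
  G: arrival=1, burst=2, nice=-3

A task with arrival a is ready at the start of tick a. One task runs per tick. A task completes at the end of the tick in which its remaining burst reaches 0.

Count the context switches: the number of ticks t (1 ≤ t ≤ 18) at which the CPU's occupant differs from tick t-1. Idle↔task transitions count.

t=0: ready={B,E} → run B
t=1: ready={B,D,E,G} → run B
t=2: ready={B,D,E,G} → run B
t=3: ready={B,D,E,G} → run B
t=4: ready={B,D,E,G} → run B
t=5: ready={B,D,E,G} → run B
t=6: ready={B,D,E,G} → run B
t=7: ready={B,D,E,G} → run B
t=8: ready={D,E,G} → run G
t=9: ready={D,E,G} → run G
t=10: ready={D,E} → run E
t=11: ready={D,E} → run E
t=12: ready={D,E} → run E
t=13: ready={D,E} → run E
t=14: ready={D} → run D
t=15: ready={D} → run D
t=16: ready={D} → run D
t=17: ready={D} → run D
t=18: (idle)

context switches = 4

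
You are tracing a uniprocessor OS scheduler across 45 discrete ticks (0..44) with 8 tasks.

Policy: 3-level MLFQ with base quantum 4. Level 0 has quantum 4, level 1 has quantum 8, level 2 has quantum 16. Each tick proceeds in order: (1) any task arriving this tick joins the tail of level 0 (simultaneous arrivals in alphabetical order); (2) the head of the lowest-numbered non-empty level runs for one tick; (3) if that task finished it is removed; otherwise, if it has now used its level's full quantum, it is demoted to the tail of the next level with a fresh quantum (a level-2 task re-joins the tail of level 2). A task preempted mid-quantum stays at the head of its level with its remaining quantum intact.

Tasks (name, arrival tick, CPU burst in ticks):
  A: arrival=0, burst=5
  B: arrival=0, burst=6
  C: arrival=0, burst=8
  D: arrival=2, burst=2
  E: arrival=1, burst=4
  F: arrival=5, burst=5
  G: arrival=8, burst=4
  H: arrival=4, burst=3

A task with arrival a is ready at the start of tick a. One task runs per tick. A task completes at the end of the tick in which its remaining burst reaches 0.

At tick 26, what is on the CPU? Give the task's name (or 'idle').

t=0: L0/L1/L2 = ABC/-/- → run A
t=1: L0/L1/L2 = ABCE/-/- → run A
t=2: L0/L1/L2 = ABCED/-/- → run A
t=3: L0/L1/L2 = ABCED/-/- → run A
t=4: L0/L1/L2 = BCEDH/A/- → run B
t=5: L0/L1/L2 = BCEDHF/A/- → run B
t=6: L0/L1/L2 = BCEDHF/A/- → run B
t=7: L0/L1/L2 = BCEDHF/A/- → run B
t=8: L0/L1/L2 = CEDHFG/AB/- → run C
t=9: L0/L1/L2 = CEDHFG/AB/- → run C
t=10: L0/L1/L2 = CEDHFG/AB/- → run C
t=11: L0/L1/L2 = CEDHFG/AB/- → run C
t=12: L0/L1/L2 = EDHFG/ABC/- → run E
t=13: L0/L1/L2 = EDHFG/ABC/- → run E
t=14: L0/L1/L2 = EDHFG/ABC/- → run E
t=15: L0/L1/L2 = EDHFG/ABC/- → run E
t=16: L0/L1/L2 = DHFG/ABC/- → run D
t=17: L0/L1/L2 = DHFG/ABC/- → run D
t=18: L0/L1/L2 = HFG/ABC/- → run H
t=19: L0/L1/L2 = HFG/ABC/- → run H
t=20: L0/L1/L2 = HFG/ABC/- → run H
t=21: L0/L1/L2 = FG/ABC/- → run F
t=22: L0/L1/L2 = FG/ABC/- → run F
t=23: L0/L1/L2 = FG/ABC/- → run F
t=24: L0/L1/L2 = FG/ABC/- → run F
t=25: L0/L1/L2 = G/ABCF/- → run G
t=26: L0/L1/L2 = G/ABCF/- → run G
t=27: L0/L1/L2 = G/ABCF/- → run G
t=28: L0/L1/L2 = G/ABCF/- → run G
t=29: L0/L1/L2 = -/ABCF/- → run A
t=30: L0/L1/L2 = -/BCF/- → run B
t=31: L0/L1/L2 = -/BCF/- → run B
t=32: L0/L1/L2 = -/CF/- → run C
t=33: L0/L1/L2 = -/CF/- → run C
t=34: L0/L1/L2 = -/CF/- → run C
t=35: L0/L1/L2 = -/CF/- → run C
t=36: L0/L1/L2 = -/F/- → run F
t=37: (idle)
t=38: (idle)
t=39: (idle)
t=40: (idle)
t=41: (idle)
t=42: (idle)
t=43: (idle)
t=44: (idle)

running at tick 26 = G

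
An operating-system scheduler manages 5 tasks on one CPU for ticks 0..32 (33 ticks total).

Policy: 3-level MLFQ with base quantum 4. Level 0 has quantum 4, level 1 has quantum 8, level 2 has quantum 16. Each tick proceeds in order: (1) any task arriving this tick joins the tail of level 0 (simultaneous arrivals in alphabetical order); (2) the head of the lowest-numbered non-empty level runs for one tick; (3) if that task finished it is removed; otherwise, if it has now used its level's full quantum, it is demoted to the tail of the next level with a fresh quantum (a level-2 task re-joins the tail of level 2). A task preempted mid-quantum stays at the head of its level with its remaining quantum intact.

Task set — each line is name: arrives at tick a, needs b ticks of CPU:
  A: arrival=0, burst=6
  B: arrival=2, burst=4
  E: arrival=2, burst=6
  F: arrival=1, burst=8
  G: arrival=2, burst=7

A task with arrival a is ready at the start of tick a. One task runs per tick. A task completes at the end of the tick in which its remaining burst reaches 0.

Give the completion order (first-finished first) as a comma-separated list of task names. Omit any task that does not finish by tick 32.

completion order = B, A, F, E, G

t=0: L0/L1/L2 = A/-/- → run A
t=1: L0/L1/L2 = AF/-/- → run A
t=2: L0/L1/L2 = AFBEG/-/- → run A
t=3: L0/L1/L2 = AFBEG/-/- → run A
t=4: L0/L1/L2 = FBEG/A/- → run F
t=5: L0/L1/L2 = FBEG/A/- → run F
t=6: L0/L1/L2 = FBEG/A/- → run F
t=7: L0/L1/L2 = FBEG/A/- → run F
t=8: L0/L1/L2 = BEG/AF/- → run B
t=9: L0/L1/L2 = BEG/AF/- → run B
t=10: L0/L1/L2 = BEG/AF/- → run B
t=11: L0/L1/L2 = BEG/AF/- → run B
t=12: L0/L1/L2 = EG/AF/- → run E
t=13: L0/L1/L2 = EG/AF/- → run E
t=14: L0/L1/L2 = EG/AF/- → run E
t=15: L0/L1/L2 = EG/AF/- → run E
t=16: L0/L1/L2 = G/AFE/- → run G
t=17: L0/L1/L2 = G/AFE/- → run G
t=18: L0/L1/L2 = G/AFE/- → run G
t=19: L0/L1/L2 = G/AFE/- → run G
t=20: L0/L1/L2 = -/AFEG/- → run A
t=21: L0/L1/L2 = -/AFEG/- → run A
t=22: L0/L1/L2 = -/FEG/- → run F
t=23: L0/L1/L2 = -/FEG/- → run F
t=24: L0/L1/L2 = -/FEG/- → run F
t=25: L0/L1/L2 = -/FEG/- → run F
t=26: L0/L1/L2 = -/EG/- → run E
t=27: L0/L1/L2 = -/EG/- → run E
t=28: L0/L1/L2 = -/G/- → run G
t=29: L0/L1/L2 = -/G/- → run G
t=30: L0/L1/L2 = -/G/- → run G
t=31: (idle)
t=32: (idle)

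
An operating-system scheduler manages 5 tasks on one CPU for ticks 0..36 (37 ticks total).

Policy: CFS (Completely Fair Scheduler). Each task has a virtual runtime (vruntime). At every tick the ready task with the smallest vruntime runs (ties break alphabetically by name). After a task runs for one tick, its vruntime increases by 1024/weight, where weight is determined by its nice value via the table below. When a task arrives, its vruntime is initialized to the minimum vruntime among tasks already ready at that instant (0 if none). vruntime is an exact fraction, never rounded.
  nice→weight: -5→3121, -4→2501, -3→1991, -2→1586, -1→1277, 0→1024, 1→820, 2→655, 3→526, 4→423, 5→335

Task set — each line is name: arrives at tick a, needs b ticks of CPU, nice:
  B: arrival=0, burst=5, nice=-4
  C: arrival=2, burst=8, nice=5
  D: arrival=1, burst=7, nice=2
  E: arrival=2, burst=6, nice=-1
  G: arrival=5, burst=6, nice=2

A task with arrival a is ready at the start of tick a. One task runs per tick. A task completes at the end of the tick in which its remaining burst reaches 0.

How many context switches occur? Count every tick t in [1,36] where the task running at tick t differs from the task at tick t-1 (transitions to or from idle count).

t=0: vr[B=0] → run B
t=1: vr[B=1024/2501 D=1024/2501] → run B
t=2: vr[B=2048/2501 C=1024/2501 D=1024/2501 E=1024/2501] → run C
t=3: vr[B=2048/2501 C=2904064/837835 D=1024/2501 E=1024/2501] → run D
t=4: vr[B=2048/2501 C=2904064/837835 D=3231744/1638155 E=1024/2501] → run E
t=5: vr[B=2048/2501 C=2904064/837835 D=3231744/1638155 E=3868672/3193777 G=2048/2501] → run B
t=6: vr[B=3072/2501 C=2904064/837835 D=3231744/1638155 E=3868672/3193777 G=2048/2501] → run G
t=7: vr[B=3072/2501 C=2904064/837835 D=3231744/1638155 E=3868672/3193777 G=3902464/1638155] → run E
t=8: vr[B=3072/2501 C=2904064/837835 D=3231744/1638155 E=6429696/3193777 G=3902464/1638155] → run B
t=9: vr[B=4096/2501 C=2904064/837835 D=3231744/1638155 E=6429696/3193777 G=3902464/1638155] → run B
t=10: vr[C=2904064/837835 D=3231744/1638155 E=6429696/3193777 G=3902464/1638155] → run D
t=11: vr[C=2904064/837835 D=5792768/1638155 E=6429696/3193777 G=3902464/1638155] → run E
t=12: vr[C=2904064/837835 D=5792768/1638155 E=8990720/3193777 G=3902464/1638155] → run G
t=13: vr[C=2904064/837835 D=5792768/1638155 E=8990720/3193777 G=6463488/1638155] → run E
t=14: vr[C=2904064/837835 D=5792768/1638155 E=11551744/3193777 G=6463488/1638155] → run C
t=15: vr[C=5465088/837835 D=5792768/1638155 E=11551744/3193777 G=6463488/1638155] → run D
t=16: vr[C=5465088/837835 D=8353792/1638155 E=11551744/3193777 G=6463488/1638155] → run E
t=17: vr[C=5465088/837835 D=8353792/1638155 E=14112768/3193777 G=6463488/1638155] → run G
t=18: vr[C=5465088/837835 D=8353792/1638155 E=14112768/3193777 G=9024512/1638155] → run E
t=19: vr[C=5465088/837835 D=8353792/1638155 G=9024512/1638155] → run D
t=20: vr[C=5465088/837835 D=10914816/1638155 G=9024512/1638155] → run G
t=21: vr[C=5465088/837835 D=10914816/1638155 G=11585536/1638155] → run C
t=22: vr[C=8026112/837835 D=10914816/1638155 G=11585536/1638155] → run D
t=23: vr[C=8026112/837835 D=2695168/327631 G=11585536/1638155] → run G
t=24: vr[C=8026112/837835 D=2695168/327631 G=2829312/327631] → run D
t=25: vr[C=8026112/837835 D=16036864/1638155 G=2829312/327631] → run G
t=26: vr[C=8026112/837835 D=16036864/1638155] → run C
t=27: vr[C=10587136/837835 D=16036864/1638155] → run D
t=28: vr[C=10587136/837835] → run C
t=29: vr[C=2629632/167567] → run C
t=30: vr[C=15709184/837835] → run C
t=31: vr[C=18270208/837835] → run C
t=32: (idle)
t=33: (idle)
t=34: (idle)
t=35: (idle)
t=36: (idle)

context switches = 27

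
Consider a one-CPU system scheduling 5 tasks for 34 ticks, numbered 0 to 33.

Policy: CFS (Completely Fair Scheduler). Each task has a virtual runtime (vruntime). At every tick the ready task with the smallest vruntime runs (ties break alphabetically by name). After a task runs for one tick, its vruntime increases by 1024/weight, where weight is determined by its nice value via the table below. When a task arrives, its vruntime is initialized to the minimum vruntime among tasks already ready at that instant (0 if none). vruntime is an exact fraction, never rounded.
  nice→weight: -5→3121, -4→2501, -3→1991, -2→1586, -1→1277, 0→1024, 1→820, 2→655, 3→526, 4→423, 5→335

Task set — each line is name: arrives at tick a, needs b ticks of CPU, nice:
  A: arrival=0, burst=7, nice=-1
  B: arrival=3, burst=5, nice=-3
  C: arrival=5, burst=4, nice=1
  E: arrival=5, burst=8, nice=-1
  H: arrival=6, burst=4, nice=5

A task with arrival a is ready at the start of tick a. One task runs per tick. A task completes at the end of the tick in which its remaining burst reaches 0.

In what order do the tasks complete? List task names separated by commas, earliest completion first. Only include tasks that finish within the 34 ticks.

completion order = B, A, C, E, H

t=0: vr[A=0] → run A
t=1: vr[A=1024/1277] → run A
t=2: vr[A=2048/1277] → run A
t=3: vr[A=3072/1277 B=3072/1277] → run A
t=4: vr[A=4096/1277 B=3072/1277] → run B
t=5: vr[A=4096/1277 B=7424000/2542507 C=7424000/2542507 E=7424000/2542507] → run B
t=6: vr[A=4096/1277 B=8731648/2542507 C=7424000/2542507 E=7424000/2542507 H=7424000/2542507] → run C
t=7: vr[A=4096/1277 B=8731648/2542507 C=2172801792/521213935 E=7424000/2542507 H=7424000/2542507] → run E
t=8: vr[A=4096/1277 B=8731648/2542507 C=2172801792/521213935 E=9462784/2542507 H=7424000/2542507] → run H
t=9: vr[A=4096/1277 B=8731648/2542507 C=2172801792/521213935 E=9462784/2542507 H=5090567168/851739845] → run A
t=10: vr[A=5120/1277 B=8731648/2542507 C=2172801792/521213935 E=9462784/2542507 H=5090567168/851739845] → run B
t=11: vr[A=5120/1277 B=10039296/2542507 C=2172801792/521213935 E=9462784/2542507 H=5090567168/851739845] → run E
t=12: vr[A=5120/1277 B=10039296/2542507 C=2172801792/521213935 E=11501568/2542507 H=5090567168/851739845] → run B
t=13: vr[A=5120/1277 B=11346944/2542507 C=2172801792/521213935 E=11501568/2542507 H=5090567168/851739845] → run A
t=14: vr[A=6144/1277 B=11346944/2542507 C=2172801792/521213935 E=11501568/2542507 H=5090567168/851739845] → run C
t=15: vr[A=6144/1277 B=11346944/2542507 C=2823683584/521213935 E=11501568/2542507 H=5090567168/851739845] → run B
t=16: vr[A=6144/1277 C=2823683584/521213935 E=11501568/2542507 H=5090567168/851739845] → run E
t=17: vr[A=6144/1277 C=2823683584/521213935 E=13540352/2542507 H=5090567168/851739845] → run A
t=18: vr[C=2823683584/521213935 E=13540352/2542507 H=5090567168/851739845] → run E
t=19: vr[C=2823683584/521213935 E=15579136/2542507 H=5090567168/851739845] → run C
t=20: vr[C=3474565376/521213935 E=15579136/2542507 H=5090567168/851739845] → run H
t=21: vr[C=3474565376/521213935 E=15579136/2542507 H=7694094336/851739845] → run E
t=22: vr[C=3474565376/521213935 E=17617920/2542507 H=7694094336/851739845] → run C
t=23: vr[E=17617920/2542507 H=7694094336/851739845] → run E
t=24: vr[E=19656704/2542507 H=7694094336/851739845] → run E
t=25: vr[E=21695488/2542507 H=7694094336/851739845] → run E
t=26: vr[H=7694094336/851739845] → run H
t=27: vr[H=10297621504/851739845] → run H
t=28: (idle)
t=29: (idle)
t=30: (idle)
t=31: (idle)
t=32: (idle)
t=33: (idle)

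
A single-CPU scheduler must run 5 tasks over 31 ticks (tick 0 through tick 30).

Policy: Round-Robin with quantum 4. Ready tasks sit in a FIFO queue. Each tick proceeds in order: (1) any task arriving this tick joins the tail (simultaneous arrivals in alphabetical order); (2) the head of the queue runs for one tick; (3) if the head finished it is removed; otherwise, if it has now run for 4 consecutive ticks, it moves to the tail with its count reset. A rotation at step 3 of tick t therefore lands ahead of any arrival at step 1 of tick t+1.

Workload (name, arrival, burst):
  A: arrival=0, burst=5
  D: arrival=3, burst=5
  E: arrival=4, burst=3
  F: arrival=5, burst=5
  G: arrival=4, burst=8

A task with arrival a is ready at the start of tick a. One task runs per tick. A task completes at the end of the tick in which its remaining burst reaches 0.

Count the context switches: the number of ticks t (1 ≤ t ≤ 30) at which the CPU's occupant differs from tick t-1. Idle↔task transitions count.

context switches = 9

t=0: queue=[A] q_used=0 → run A
t=1: queue=[A] q_used=1 → run A
t=2: queue=[A] q_used=2 → run A
t=3: queue=[A,D] q_used=3 → run A
t=4: queue=[D,A,E,G] q_used=0 → run D
t=5: queue=[D,A,E,G,F] q_used=1 → run D
t=6: queue=[D,A,E,G,F] q_used=2 → run D
t=7: queue=[D,A,E,G,F] q_used=3 → run D
t=8: queue=[A,E,G,F,D] q_used=0 → run A
t=9: queue=[E,G,F,D] q_used=0 → run E
t=10: queue=[E,G,F,D] q_used=1 → run E
t=11: queue=[E,G,F,D] q_used=2 → run E
t=12: queue=[G,F,D] q_used=0 → run G
t=13: queue=[G,F,D] q_used=1 → run G
t=14: queue=[G,F,D] q_used=2 → run G
t=15: queue=[G,F,D] q_used=3 → run G
t=16: queue=[F,D,G] q_used=0 → run F
t=17: queue=[F,D,G] q_used=1 → run F
t=18: queue=[F,D,G] q_used=2 → run F
t=19: queue=[F,D,G] q_used=3 → run F
t=20: queue=[D,G,F] q_used=0 → run D
t=21: queue=[G,F] q_used=0 → run G
t=22: queue=[G,F] q_used=1 → run G
t=23: queue=[G,F] q_used=2 → run G
t=24: queue=[G,F] q_used=3 → run G
t=25: queue=[F] q_used=0 → run F
t=26: (idle)
t=27: (idle)
t=28: (idle)
t=29: (idle)
t=30: (idle)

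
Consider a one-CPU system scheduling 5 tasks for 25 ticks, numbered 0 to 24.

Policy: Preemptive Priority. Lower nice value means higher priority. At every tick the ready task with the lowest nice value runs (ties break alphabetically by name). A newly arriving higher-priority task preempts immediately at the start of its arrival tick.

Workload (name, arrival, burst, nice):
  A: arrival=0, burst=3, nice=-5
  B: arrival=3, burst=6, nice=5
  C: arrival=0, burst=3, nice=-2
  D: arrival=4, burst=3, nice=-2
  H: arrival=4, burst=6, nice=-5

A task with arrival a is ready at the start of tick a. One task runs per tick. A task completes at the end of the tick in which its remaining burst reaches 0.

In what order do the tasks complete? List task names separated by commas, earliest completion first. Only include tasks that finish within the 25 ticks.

completion order = A, H, C, D, B

t=0: ready={A,C} → run A
t=1: ready={A,C} → run A
t=2: ready={A,C} → run A
t=3: ready={B,C} → run C
t=4: ready={B,C,D,H} → run H
t=5: ready={B,C,D,H} → run H
t=6: ready={B,C,D,H} → run H
t=7: ready={B,C,D,H} → run H
t=8: ready={B,C,D,H} → run H
t=9: ready={B,C,D,H} → run H
t=10: ready={B,C,D} → run C
t=11: ready={B,C,D} → run C
t=12: ready={B,D} → run D
t=13: ready={B,D} → run D
t=14: ready={B,D} → run D
t=15: ready={B} → run B
t=16: ready={B} → run B
t=17: ready={B} → run B
t=18: ready={B} → run B
t=19: ready={B} → run B
t=20: ready={B} → run B
t=21: (idle)
t=22: (idle)
t=23: (idle)
t=24: (idle)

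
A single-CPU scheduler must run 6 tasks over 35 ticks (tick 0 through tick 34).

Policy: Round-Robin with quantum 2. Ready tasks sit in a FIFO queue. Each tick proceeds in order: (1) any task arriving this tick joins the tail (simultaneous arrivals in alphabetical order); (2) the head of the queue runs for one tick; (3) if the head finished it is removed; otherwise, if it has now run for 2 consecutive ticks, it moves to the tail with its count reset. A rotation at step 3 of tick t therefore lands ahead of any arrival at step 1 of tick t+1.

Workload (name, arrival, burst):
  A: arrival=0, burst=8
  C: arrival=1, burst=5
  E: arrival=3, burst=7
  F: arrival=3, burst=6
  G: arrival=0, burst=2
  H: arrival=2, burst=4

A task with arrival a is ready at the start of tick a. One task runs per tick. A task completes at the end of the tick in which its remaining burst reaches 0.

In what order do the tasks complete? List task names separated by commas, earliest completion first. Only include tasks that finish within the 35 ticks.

completion order = G, H, C, A, F, E

t=0: queue=[A,G] q_used=0 → run A
t=1: queue=[A,G,C] q_used=1 → run A
t=2: queue=[G,C,A,H] q_used=0 → run G
t=3: queue=[G,C,A,H,E,F] q_used=1 → run G
t=4: queue=[C,A,H,E,F] q_used=0 → run C
t=5: queue=[C,A,H,E,F] q_used=1 → run C
t=6: queue=[A,H,E,F,C] q_used=0 → run A
t=7: queue=[A,H,E,F,C] q_used=1 → run A
t=8: queue=[H,E,F,C,A] q_used=0 → run H
t=9: queue=[H,E,F,C,A] q_used=1 → run H
t=10: queue=[E,F,C,A,H] q_used=0 → run E
t=11: queue=[E,F,C,A,H] q_used=1 → run E
t=12: queue=[F,C,A,H,E] q_used=0 → run F
t=13: queue=[F,C,A,H,E] q_used=1 → run F
t=14: queue=[C,A,H,E,F] q_used=0 → run C
t=15: queue=[C,A,H,E,F] q_used=1 → run C
t=16: queue=[A,H,E,F,C] q_used=0 → run A
t=17: queue=[A,H,E,F,C] q_used=1 → run A
t=18: queue=[H,E,F,C,A] q_used=0 → run H
t=19: queue=[H,E,F,C,A] q_used=1 → run H
t=20: queue=[E,F,C,A] q_used=0 → run E
t=21: queue=[E,F,C,A] q_used=1 → run E
t=22: queue=[F,C,A,E] q_used=0 → run F
t=23: queue=[F,C,A,E] q_used=1 → run F
t=24: queue=[C,A,E,F] q_used=0 → run C
t=25: queue=[A,E,F] q_used=0 → run A
t=26: queue=[A,E,F] q_used=1 → run A
t=27: queue=[E,F] q_used=0 → run E
t=28: queue=[E,F] q_used=1 → run E
t=29: queue=[F,E] q_used=0 → run F
t=30: queue=[F,E] q_used=1 → run F
t=31: queue=[E] q_used=0 → run E
t=32: (idle)
t=33: (idle)
t=34: (idle)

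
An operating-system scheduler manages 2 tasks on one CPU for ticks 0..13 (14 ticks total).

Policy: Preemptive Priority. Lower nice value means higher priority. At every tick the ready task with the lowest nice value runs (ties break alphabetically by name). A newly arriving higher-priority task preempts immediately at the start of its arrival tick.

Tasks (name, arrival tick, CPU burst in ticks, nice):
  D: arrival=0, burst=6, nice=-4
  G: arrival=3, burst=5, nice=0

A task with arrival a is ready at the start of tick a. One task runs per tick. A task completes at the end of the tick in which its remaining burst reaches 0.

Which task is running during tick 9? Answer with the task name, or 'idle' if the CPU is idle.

t=0: ready={D} → run D
t=1: ready={D} → run D
t=2: ready={D} → run D
t=3: ready={D,G} → run D
t=4: ready={D,G} → run D
t=5: ready={D,G} → run D
t=6: ready={G} → run G
t=7: ready={G} → run G
t=8: ready={G} → run G
t=9: ready={G} → run G
t=10: ready={G} → run G
t=11: (idle)
t=12: (idle)
t=13: (idle)

running at tick 9 = G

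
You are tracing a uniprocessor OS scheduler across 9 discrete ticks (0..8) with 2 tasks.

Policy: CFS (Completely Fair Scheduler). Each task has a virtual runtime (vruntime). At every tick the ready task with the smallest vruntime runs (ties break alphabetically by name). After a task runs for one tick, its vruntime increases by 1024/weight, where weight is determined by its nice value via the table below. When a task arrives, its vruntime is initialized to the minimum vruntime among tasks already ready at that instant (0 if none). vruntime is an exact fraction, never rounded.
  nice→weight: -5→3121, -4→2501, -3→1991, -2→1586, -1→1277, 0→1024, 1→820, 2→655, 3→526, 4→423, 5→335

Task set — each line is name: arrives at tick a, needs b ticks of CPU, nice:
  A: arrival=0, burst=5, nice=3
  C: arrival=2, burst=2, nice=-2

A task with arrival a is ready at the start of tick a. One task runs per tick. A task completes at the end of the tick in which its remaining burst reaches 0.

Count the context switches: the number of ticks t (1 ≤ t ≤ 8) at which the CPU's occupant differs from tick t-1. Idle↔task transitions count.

context switches = 3

t=0: vr[A=0] → run A
t=1: vr[A=512/263] → run A
t=2: vr[A=1024/263 C=1024/263] → run A
t=3: vr[A=1536/263 C=1024/263] → run C
t=4: vr[A=1536/263 C=946688/208559] → run C
t=5: vr[A=1536/263] → run A
t=6: vr[A=2048/263] → run A
t=7: (idle)
t=8: (idle)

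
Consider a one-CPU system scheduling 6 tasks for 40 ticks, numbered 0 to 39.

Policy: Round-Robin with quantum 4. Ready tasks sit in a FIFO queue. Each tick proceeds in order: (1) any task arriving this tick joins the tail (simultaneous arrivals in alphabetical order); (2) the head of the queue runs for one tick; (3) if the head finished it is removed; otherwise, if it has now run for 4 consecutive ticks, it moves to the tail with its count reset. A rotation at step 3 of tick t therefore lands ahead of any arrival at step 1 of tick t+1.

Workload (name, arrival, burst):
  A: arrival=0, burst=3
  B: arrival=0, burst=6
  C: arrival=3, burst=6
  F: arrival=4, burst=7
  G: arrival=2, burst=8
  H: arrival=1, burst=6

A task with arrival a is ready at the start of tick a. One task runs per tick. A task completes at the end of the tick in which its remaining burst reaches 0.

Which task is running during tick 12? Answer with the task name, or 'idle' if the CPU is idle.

t=0: queue=[A,B] q_used=0 → run A
t=1: queue=[A,B,H] q_used=1 → run A
t=2: queue=[A,B,H,G] q_used=2 → run A
t=3: queue=[B,H,G,C] q_used=0 → run B
t=4: queue=[B,H,G,C,F] q_used=1 → run B
t=5: queue=[B,H,G,C,F] q_used=2 → run B
t=6: queue=[B,H,G,C,F] q_used=3 → run B
t=7: queue=[H,G,C,F,B] q_used=0 → run H
t=8: queue=[H,G,C,F,B] q_used=1 → run H
t=9: queue=[H,G,C,F,B] q_used=2 → run H
t=10: queue=[H,G,C,F,B] q_used=3 → run H
t=11: queue=[G,C,F,B,H] q_used=0 → run G
t=12: queue=[G,C,F,B,H] q_used=1 → run G
t=13: queue=[G,C,F,B,H] q_used=2 → run G
t=14: queue=[G,C,F,B,H] q_used=3 → run G
t=15: queue=[C,F,B,H,G] q_used=0 → run C
t=16: queue=[C,F,B,H,G] q_used=1 → run C
t=17: queue=[C,F,B,H,G] q_used=2 → run C
t=18: queue=[C,F,B,H,G] q_used=3 → run C
t=19: queue=[F,B,H,G,C] q_used=0 → run F
t=20: queue=[F,B,H,G,C] q_used=1 → run F
t=21: queue=[F,B,H,G,C] q_used=2 → run F
t=22: queue=[F,B,H,G,C] q_used=3 → run F
t=23: queue=[B,H,G,C,F] q_used=0 → run B
t=24: queue=[B,H,G,C,F] q_used=1 → run B
t=25: queue=[H,G,C,F] q_used=0 → run H
t=26: queue=[H,G,C,F] q_used=1 → run H
t=27: queue=[G,C,F] q_used=0 → run G
t=28: queue=[G,C,F] q_used=1 → run G
t=29: queue=[G,C,F] q_used=2 → run G
t=30: queue=[G,C,F] q_used=3 → run G
t=31: queue=[C,F] q_used=0 → run C
t=32: queue=[C,F] q_used=1 → run C
t=33: queue=[F] q_used=0 → run F
t=34: queue=[F] q_used=1 → run F
t=35: queue=[F] q_used=2 → run F
t=36: (idle)
t=37: (idle)
t=38: (idle)
t=39: (idle)

running at tick 12 = G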